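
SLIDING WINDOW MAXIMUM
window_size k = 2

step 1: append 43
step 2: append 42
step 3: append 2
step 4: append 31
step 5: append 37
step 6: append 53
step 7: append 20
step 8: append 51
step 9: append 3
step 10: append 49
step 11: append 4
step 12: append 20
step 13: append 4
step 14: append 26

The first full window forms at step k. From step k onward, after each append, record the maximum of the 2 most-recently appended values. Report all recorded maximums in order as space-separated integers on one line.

step 1: append 43 -> window=[43] (not full yet)
step 2: append 42 -> window=[43, 42] -> max=43
step 3: append 2 -> window=[42, 2] -> max=42
step 4: append 31 -> window=[2, 31] -> max=31
step 5: append 37 -> window=[31, 37] -> max=37
step 6: append 53 -> window=[37, 53] -> max=53
step 7: append 20 -> window=[53, 20] -> max=53
step 8: append 51 -> window=[20, 51] -> max=51
step 9: append 3 -> window=[51, 3] -> max=51
step 10: append 49 -> window=[3, 49] -> max=49
step 11: append 4 -> window=[49, 4] -> max=49
step 12: append 20 -> window=[4, 20] -> max=20
step 13: append 4 -> window=[20, 4] -> max=20
step 14: append 26 -> window=[4, 26] -> max=26

Answer: 43 42 31 37 53 53 51 51 49 49 20 20 26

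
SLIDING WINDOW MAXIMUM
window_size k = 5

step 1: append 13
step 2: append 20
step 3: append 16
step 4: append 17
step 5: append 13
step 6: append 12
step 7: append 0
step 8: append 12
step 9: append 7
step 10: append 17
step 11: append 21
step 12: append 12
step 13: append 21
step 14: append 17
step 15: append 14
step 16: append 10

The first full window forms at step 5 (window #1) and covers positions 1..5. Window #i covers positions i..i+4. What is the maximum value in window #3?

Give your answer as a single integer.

Answer: 17

Derivation:
step 1: append 13 -> window=[13] (not full yet)
step 2: append 20 -> window=[13, 20] (not full yet)
step 3: append 16 -> window=[13, 20, 16] (not full yet)
step 4: append 17 -> window=[13, 20, 16, 17] (not full yet)
step 5: append 13 -> window=[13, 20, 16, 17, 13] -> max=20
step 6: append 12 -> window=[20, 16, 17, 13, 12] -> max=20
step 7: append 0 -> window=[16, 17, 13, 12, 0] -> max=17
Window #3 max = 17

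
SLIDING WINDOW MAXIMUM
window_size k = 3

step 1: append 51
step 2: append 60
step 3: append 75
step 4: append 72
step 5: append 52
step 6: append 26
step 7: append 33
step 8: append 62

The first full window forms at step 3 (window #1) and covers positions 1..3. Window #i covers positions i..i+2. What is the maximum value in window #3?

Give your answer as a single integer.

Answer: 75

Derivation:
step 1: append 51 -> window=[51] (not full yet)
step 2: append 60 -> window=[51, 60] (not full yet)
step 3: append 75 -> window=[51, 60, 75] -> max=75
step 4: append 72 -> window=[60, 75, 72] -> max=75
step 5: append 52 -> window=[75, 72, 52] -> max=75
Window #3 max = 75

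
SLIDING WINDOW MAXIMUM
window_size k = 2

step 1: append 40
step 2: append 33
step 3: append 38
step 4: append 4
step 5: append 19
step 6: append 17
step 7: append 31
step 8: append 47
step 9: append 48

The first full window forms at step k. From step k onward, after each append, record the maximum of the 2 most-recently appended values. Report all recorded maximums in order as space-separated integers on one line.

step 1: append 40 -> window=[40] (not full yet)
step 2: append 33 -> window=[40, 33] -> max=40
step 3: append 38 -> window=[33, 38] -> max=38
step 4: append 4 -> window=[38, 4] -> max=38
step 5: append 19 -> window=[4, 19] -> max=19
step 6: append 17 -> window=[19, 17] -> max=19
step 7: append 31 -> window=[17, 31] -> max=31
step 8: append 47 -> window=[31, 47] -> max=47
step 9: append 48 -> window=[47, 48] -> max=48

Answer: 40 38 38 19 19 31 47 48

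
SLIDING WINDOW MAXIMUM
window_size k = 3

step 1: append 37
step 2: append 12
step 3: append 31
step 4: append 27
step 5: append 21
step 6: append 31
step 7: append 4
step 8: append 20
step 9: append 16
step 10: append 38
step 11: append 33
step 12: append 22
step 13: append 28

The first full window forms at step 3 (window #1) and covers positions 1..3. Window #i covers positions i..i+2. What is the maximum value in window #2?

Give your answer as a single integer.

Answer: 31

Derivation:
step 1: append 37 -> window=[37] (not full yet)
step 2: append 12 -> window=[37, 12] (not full yet)
step 3: append 31 -> window=[37, 12, 31] -> max=37
step 4: append 27 -> window=[12, 31, 27] -> max=31
Window #2 max = 31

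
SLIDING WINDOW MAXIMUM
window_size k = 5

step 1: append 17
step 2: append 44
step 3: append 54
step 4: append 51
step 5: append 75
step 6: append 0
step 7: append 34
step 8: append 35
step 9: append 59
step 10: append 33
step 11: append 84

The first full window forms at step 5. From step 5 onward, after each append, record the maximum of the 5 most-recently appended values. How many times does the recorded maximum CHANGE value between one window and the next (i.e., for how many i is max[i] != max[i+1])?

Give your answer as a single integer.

step 1: append 17 -> window=[17] (not full yet)
step 2: append 44 -> window=[17, 44] (not full yet)
step 3: append 54 -> window=[17, 44, 54] (not full yet)
step 4: append 51 -> window=[17, 44, 54, 51] (not full yet)
step 5: append 75 -> window=[17, 44, 54, 51, 75] -> max=75
step 6: append 0 -> window=[44, 54, 51, 75, 0] -> max=75
step 7: append 34 -> window=[54, 51, 75, 0, 34] -> max=75
step 8: append 35 -> window=[51, 75, 0, 34, 35] -> max=75
step 9: append 59 -> window=[75, 0, 34, 35, 59] -> max=75
step 10: append 33 -> window=[0, 34, 35, 59, 33] -> max=59
step 11: append 84 -> window=[34, 35, 59, 33, 84] -> max=84
Recorded maximums: 75 75 75 75 75 59 84
Changes between consecutive maximums: 2

Answer: 2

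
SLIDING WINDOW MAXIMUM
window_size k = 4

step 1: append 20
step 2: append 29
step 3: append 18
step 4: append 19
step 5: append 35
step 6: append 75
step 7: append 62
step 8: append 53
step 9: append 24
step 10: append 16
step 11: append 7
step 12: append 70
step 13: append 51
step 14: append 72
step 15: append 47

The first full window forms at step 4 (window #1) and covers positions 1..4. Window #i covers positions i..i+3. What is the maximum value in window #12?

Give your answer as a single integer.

step 1: append 20 -> window=[20] (not full yet)
step 2: append 29 -> window=[20, 29] (not full yet)
step 3: append 18 -> window=[20, 29, 18] (not full yet)
step 4: append 19 -> window=[20, 29, 18, 19] -> max=29
step 5: append 35 -> window=[29, 18, 19, 35] -> max=35
step 6: append 75 -> window=[18, 19, 35, 75] -> max=75
step 7: append 62 -> window=[19, 35, 75, 62] -> max=75
step 8: append 53 -> window=[35, 75, 62, 53] -> max=75
step 9: append 24 -> window=[75, 62, 53, 24] -> max=75
step 10: append 16 -> window=[62, 53, 24, 16] -> max=62
step 11: append 7 -> window=[53, 24, 16, 7] -> max=53
step 12: append 70 -> window=[24, 16, 7, 70] -> max=70
step 13: append 51 -> window=[16, 7, 70, 51] -> max=70
step 14: append 72 -> window=[7, 70, 51, 72] -> max=72
step 15: append 47 -> window=[70, 51, 72, 47] -> max=72
Window #12 max = 72

Answer: 72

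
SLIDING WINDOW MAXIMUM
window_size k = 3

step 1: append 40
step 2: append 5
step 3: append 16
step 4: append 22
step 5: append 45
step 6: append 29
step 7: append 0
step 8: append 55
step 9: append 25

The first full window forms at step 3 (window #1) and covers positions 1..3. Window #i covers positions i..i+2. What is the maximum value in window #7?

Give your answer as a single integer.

step 1: append 40 -> window=[40] (not full yet)
step 2: append 5 -> window=[40, 5] (not full yet)
step 3: append 16 -> window=[40, 5, 16] -> max=40
step 4: append 22 -> window=[5, 16, 22] -> max=22
step 5: append 45 -> window=[16, 22, 45] -> max=45
step 6: append 29 -> window=[22, 45, 29] -> max=45
step 7: append 0 -> window=[45, 29, 0] -> max=45
step 8: append 55 -> window=[29, 0, 55] -> max=55
step 9: append 25 -> window=[0, 55, 25] -> max=55
Window #7 max = 55

Answer: 55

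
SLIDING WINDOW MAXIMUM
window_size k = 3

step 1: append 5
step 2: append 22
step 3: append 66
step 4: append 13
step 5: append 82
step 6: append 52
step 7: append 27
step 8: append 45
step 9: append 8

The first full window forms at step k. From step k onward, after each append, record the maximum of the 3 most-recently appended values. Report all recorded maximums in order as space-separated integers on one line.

Answer: 66 66 82 82 82 52 45

Derivation:
step 1: append 5 -> window=[5] (not full yet)
step 2: append 22 -> window=[5, 22] (not full yet)
step 3: append 66 -> window=[5, 22, 66] -> max=66
step 4: append 13 -> window=[22, 66, 13] -> max=66
step 5: append 82 -> window=[66, 13, 82] -> max=82
step 6: append 52 -> window=[13, 82, 52] -> max=82
step 7: append 27 -> window=[82, 52, 27] -> max=82
step 8: append 45 -> window=[52, 27, 45] -> max=52
step 9: append 8 -> window=[27, 45, 8] -> max=45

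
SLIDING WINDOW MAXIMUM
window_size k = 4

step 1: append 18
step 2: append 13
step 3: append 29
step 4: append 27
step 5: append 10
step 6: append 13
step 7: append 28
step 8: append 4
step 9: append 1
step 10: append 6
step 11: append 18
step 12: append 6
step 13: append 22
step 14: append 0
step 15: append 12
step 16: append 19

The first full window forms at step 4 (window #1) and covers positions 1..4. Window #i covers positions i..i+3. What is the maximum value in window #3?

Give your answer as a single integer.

Answer: 29

Derivation:
step 1: append 18 -> window=[18] (not full yet)
step 2: append 13 -> window=[18, 13] (not full yet)
step 3: append 29 -> window=[18, 13, 29] (not full yet)
step 4: append 27 -> window=[18, 13, 29, 27] -> max=29
step 5: append 10 -> window=[13, 29, 27, 10] -> max=29
step 6: append 13 -> window=[29, 27, 10, 13] -> max=29
Window #3 max = 29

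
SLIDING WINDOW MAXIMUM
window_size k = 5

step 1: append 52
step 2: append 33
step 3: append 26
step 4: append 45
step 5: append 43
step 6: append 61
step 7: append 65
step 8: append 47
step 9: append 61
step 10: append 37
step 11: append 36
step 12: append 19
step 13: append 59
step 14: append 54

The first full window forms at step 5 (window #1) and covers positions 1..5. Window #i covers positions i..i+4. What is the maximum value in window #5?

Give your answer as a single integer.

Answer: 65

Derivation:
step 1: append 52 -> window=[52] (not full yet)
step 2: append 33 -> window=[52, 33] (not full yet)
step 3: append 26 -> window=[52, 33, 26] (not full yet)
step 4: append 45 -> window=[52, 33, 26, 45] (not full yet)
step 5: append 43 -> window=[52, 33, 26, 45, 43] -> max=52
step 6: append 61 -> window=[33, 26, 45, 43, 61] -> max=61
step 7: append 65 -> window=[26, 45, 43, 61, 65] -> max=65
step 8: append 47 -> window=[45, 43, 61, 65, 47] -> max=65
step 9: append 61 -> window=[43, 61, 65, 47, 61] -> max=65
Window #5 max = 65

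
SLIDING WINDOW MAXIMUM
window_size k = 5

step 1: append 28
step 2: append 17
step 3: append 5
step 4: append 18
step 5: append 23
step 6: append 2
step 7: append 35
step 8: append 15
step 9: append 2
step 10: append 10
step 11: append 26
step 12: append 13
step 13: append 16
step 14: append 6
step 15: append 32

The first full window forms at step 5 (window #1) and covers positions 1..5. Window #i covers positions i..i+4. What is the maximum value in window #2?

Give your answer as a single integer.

Answer: 23

Derivation:
step 1: append 28 -> window=[28] (not full yet)
step 2: append 17 -> window=[28, 17] (not full yet)
step 3: append 5 -> window=[28, 17, 5] (not full yet)
step 4: append 18 -> window=[28, 17, 5, 18] (not full yet)
step 5: append 23 -> window=[28, 17, 5, 18, 23] -> max=28
step 6: append 2 -> window=[17, 5, 18, 23, 2] -> max=23
Window #2 max = 23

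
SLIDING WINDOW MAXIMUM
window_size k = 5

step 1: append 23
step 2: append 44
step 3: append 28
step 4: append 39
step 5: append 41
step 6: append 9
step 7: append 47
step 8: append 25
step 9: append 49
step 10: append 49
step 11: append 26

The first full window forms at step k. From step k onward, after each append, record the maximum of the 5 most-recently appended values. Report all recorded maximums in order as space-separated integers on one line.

step 1: append 23 -> window=[23] (not full yet)
step 2: append 44 -> window=[23, 44] (not full yet)
step 3: append 28 -> window=[23, 44, 28] (not full yet)
step 4: append 39 -> window=[23, 44, 28, 39] (not full yet)
step 5: append 41 -> window=[23, 44, 28, 39, 41] -> max=44
step 6: append 9 -> window=[44, 28, 39, 41, 9] -> max=44
step 7: append 47 -> window=[28, 39, 41, 9, 47] -> max=47
step 8: append 25 -> window=[39, 41, 9, 47, 25] -> max=47
step 9: append 49 -> window=[41, 9, 47, 25, 49] -> max=49
step 10: append 49 -> window=[9, 47, 25, 49, 49] -> max=49
step 11: append 26 -> window=[47, 25, 49, 49, 26] -> max=49

Answer: 44 44 47 47 49 49 49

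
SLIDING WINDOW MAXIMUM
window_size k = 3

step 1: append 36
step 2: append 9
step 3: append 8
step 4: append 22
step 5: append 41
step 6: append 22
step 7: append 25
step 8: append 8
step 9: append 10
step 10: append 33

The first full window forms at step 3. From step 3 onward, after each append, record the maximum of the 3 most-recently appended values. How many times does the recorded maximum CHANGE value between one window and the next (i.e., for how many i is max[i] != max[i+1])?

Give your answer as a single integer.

step 1: append 36 -> window=[36] (not full yet)
step 2: append 9 -> window=[36, 9] (not full yet)
step 3: append 8 -> window=[36, 9, 8] -> max=36
step 4: append 22 -> window=[9, 8, 22] -> max=22
step 5: append 41 -> window=[8, 22, 41] -> max=41
step 6: append 22 -> window=[22, 41, 22] -> max=41
step 7: append 25 -> window=[41, 22, 25] -> max=41
step 8: append 8 -> window=[22, 25, 8] -> max=25
step 9: append 10 -> window=[25, 8, 10] -> max=25
step 10: append 33 -> window=[8, 10, 33] -> max=33
Recorded maximums: 36 22 41 41 41 25 25 33
Changes between consecutive maximums: 4

Answer: 4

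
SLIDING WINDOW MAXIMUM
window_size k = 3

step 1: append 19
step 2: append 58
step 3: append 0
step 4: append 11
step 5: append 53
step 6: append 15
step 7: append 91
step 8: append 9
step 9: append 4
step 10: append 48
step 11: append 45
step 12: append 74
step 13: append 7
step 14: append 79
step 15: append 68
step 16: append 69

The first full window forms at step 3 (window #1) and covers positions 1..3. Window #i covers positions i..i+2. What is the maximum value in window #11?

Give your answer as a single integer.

Answer: 74

Derivation:
step 1: append 19 -> window=[19] (not full yet)
step 2: append 58 -> window=[19, 58] (not full yet)
step 3: append 0 -> window=[19, 58, 0] -> max=58
step 4: append 11 -> window=[58, 0, 11] -> max=58
step 5: append 53 -> window=[0, 11, 53] -> max=53
step 6: append 15 -> window=[11, 53, 15] -> max=53
step 7: append 91 -> window=[53, 15, 91] -> max=91
step 8: append 9 -> window=[15, 91, 9] -> max=91
step 9: append 4 -> window=[91, 9, 4] -> max=91
step 10: append 48 -> window=[9, 4, 48] -> max=48
step 11: append 45 -> window=[4, 48, 45] -> max=48
step 12: append 74 -> window=[48, 45, 74] -> max=74
step 13: append 7 -> window=[45, 74, 7] -> max=74
Window #11 max = 74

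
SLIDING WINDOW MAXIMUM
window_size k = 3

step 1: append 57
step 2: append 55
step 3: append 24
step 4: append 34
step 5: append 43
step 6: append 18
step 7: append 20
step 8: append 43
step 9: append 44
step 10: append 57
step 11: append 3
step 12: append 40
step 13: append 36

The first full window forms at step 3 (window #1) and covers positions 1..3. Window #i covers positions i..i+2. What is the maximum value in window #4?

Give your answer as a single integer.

Answer: 43

Derivation:
step 1: append 57 -> window=[57] (not full yet)
step 2: append 55 -> window=[57, 55] (not full yet)
step 3: append 24 -> window=[57, 55, 24] -> max=57
step 4: append 34 -> window=[55, 24, 34] -> max=55
step 5: append 43 -> window=[24, 34, 43] -> max=43
step 6: append 18 -> window=[34, 43, 18] -> max=43
Window #4 max = 43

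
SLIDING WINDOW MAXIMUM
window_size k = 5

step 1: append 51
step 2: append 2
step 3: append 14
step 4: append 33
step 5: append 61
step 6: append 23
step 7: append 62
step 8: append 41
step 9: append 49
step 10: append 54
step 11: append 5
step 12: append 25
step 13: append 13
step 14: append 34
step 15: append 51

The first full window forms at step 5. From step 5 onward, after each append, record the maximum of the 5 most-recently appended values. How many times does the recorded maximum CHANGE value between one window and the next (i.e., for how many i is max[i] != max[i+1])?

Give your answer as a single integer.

step 1: append 51 -> window=[51] (not full yet)
step 2: append 2 -> window=[51, 2] (not full yet)
step 3: append 14 -> window=[51, 2, 14] (not full yet)
step 4: append 33 -> window=[51, 2, 14, 33] (not full yet)
step 5: append 61 -> window=[51, 2, 14, 33, 61] -> max=61
step 6: append 23 -> window=[2, 14, 33, 61, 23] -> max=61
step 7: append 62 -> window=[14, 33, 61, 23, 62] -> max=62
step 8: append 41 -> window=[33, 61, 23, 62, 41] -> max=62
step 9: append 49 -> window=[61, 23, 62, 41, 49] -> max=62
step 10: append 54 -> window=[23, 62, 41, 49, 54] -> max=62
step 11: append 5 -> window=[62, 41, 49, 54, 5] -> max=62
step 12: append 25 -> window=[41, 49, 54, 5, 25] -> max=54
step 13: append 13 -> window=[49, 54, 5, 25, 13] -> max=54
step 14: append 34 -> window=[54, 5, 25, 13, 34] -> max=54
step 15: append 51 -> window=[5, 25, 13, 34, 51] -> max=51
Recorded maximums: 61 61 62 62 62 62 62 54 54 54 51
Changes between consecutive maximums: 3

Answer: 3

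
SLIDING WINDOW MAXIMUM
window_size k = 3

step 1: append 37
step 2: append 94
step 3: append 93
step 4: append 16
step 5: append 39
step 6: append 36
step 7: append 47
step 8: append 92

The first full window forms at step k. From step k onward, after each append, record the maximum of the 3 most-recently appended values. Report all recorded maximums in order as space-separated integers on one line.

Answer: 94 94 93 39 47 92

Derivation:
step 1: append 37 -> window=[37] (not full yet)
step 2: append 94 -> window=[37, 94] (not full yet)
step 3: append 93 -> window=[37, 94, 93] -> max=94
step 4: append 16 -> window=[94, 93, 16] -> max=94
step 5: append 39 -> window=[93, 16, 39] -> max=93
step 6: append 36 -> window=[16, 39, 36] -> max=39
step 7: append 47 -> window=[39, 36, 47] -> max=47
step 8: append 92 -> window=[36, 47, 92] -> max=92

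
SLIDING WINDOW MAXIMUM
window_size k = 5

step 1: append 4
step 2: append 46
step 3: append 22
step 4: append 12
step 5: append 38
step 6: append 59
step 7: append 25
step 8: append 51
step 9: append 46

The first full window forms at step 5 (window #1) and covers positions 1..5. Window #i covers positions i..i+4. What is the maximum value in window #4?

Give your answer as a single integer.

Answer: 59

Derivation:
step 1: append 4 -> window=[4] (not full yet)
step 2: append 46 -> window=[4, 46] (not full yet)
step 3: append 22 -> window=[4, 46, 22] (not full yet)
step 4: append 12 -> window=[4, 46, 22, 12] (not full yet)
step 5: append 38 -> window=[4, 46, 22, 12, 38] -> max=46
step 6: append 59 -> window=[46, 22, 12, 38, 59] -> max=59
step 7: append 25 -> window=[22, 12, 38, 59, 25] -> max=59
step 8: append 51 -> window=[12, 38, 59, 25, 51] -> max=59
Window #4 max = 59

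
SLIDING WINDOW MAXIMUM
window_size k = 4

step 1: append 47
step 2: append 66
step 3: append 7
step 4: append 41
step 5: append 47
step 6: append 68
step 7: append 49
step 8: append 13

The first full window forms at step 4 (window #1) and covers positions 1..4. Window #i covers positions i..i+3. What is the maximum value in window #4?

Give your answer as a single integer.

step 1: append 47 -> window=[47] (not full yet)
step 2: append 66 -> window=[47, 66] (not full yet)
step 3: append 7 -> window=[47, 66, 7] (not full yet)
step 4: append 41 -> window=[47, 66, 7, 41] -> max=66
step 5: append 47 -> window=[66, 7, 41, 47] -> max=66
step 6: append 68 -> window=[7, 41, 47, 68] -> max=68
step 7: append 49 -> window=[41, 47, 68, 49] -> max=68
Window #4 max = 68

Answer: 68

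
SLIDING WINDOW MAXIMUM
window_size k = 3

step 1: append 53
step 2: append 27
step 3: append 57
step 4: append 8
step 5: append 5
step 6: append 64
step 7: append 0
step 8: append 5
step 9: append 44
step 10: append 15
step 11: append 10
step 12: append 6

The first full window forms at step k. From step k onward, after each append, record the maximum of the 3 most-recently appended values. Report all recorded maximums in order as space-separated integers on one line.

Answer: 57 57 57 64 64 64 44 44 44 15

Derivation:
step 1: append 53 -> window=[53] (not full yet)
step 2: append 27 -> window=[53, 27] (not full yet)
step 3: append 57 -> window=[53, 27, 57] -> max=57
step 4: append 8 -> window=[27, 57, 8] -> max=57
step 5: append 5 -> window=[57, 8, 5] -> max=57
step 6: append 64 -> window=[8, 5, 64] -> max=64
step 7: append 0 -> window=[5, 64, 0] -> max=64
step 8: append 5 -> window=[64, 0, 5] -> max=64
step 9: append 44 -> window=[0, 5, 44] -> max=44
step 10: append 15 -> window=[5, 44, 15] -> max=44
step 11: append 10 -> window=[44, 15, 10] -> max=44
step 12: append 6 -> window=[15, 10, 6] -> max=15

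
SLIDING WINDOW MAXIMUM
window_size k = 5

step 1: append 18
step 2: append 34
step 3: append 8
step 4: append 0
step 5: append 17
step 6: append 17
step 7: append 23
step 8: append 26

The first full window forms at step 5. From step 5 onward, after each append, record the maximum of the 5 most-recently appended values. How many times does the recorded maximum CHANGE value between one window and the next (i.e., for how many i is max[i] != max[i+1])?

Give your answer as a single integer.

step 1: append 18 -> window=[18] (not full yet)
step 2: append 34 -> window=[18, 34] (not full yet)
step 3: append 8 -> window=[18, 34, 8] (not full yet)
step 4: append 0 -> window=[18, 34, 8, 0] (not full yet)
step 5: append 17 -> window=[18, 34, 8, 0, 17] -> max=34
step 6: append 17 -> window=[34, 8, 0, 17, 17] -> max=34
step 7: append 23 -> window=[8, 0, 17, 17, 23] -> max=23
step 8: append 26 -> window=[0, 17, 17, 23, 26] -> max=26
Recorded maximums: 34 34 23 26
Changes between consecutive maximums: 2

Answer: 2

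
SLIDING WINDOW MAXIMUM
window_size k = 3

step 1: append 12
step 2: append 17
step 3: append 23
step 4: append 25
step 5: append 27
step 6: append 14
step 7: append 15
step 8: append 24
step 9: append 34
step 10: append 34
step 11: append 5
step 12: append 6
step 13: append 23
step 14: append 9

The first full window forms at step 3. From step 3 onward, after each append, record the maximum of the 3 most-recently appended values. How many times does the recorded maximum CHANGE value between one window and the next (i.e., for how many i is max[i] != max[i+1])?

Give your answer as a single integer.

step 1: append 12 -> window=[12] (not full yet)
step 2: append 17 -> window=[12, 17] (not full yet)
step 3: append 23 -> window=[12, 17, 23] -> max=23
step 4: append 25 -> window=[17, 23, 25] -> max=25
step 5: append 27 -> window=[23, 25, 27] -> max=27
step 6: append 14 -> window=[25, 27, 14] -> max=27
step 7: append 15 -> window=[27, 14, 15] -> max=27
step 8: append 24 -> window=[14, 15, 24] -> max=24
step 9: append 34 -> window=[15, 24, 34] -> max=34
step 10: append 34 -> window=[24, 34, 34] -> max=34
step 11: append 5 -> window=[34, 34, 5] -> max=34
step 12: append 6 -> window=[34, 5, 6] -> max=34
step 13: append 23 -> window=[5, 6, 23] -> max=23
step 14: append 9 -> window=[6, 23, 9] -> max=23
Recorded maximums: 23 25 27 27 27 24 34 34 34 34 23 23
Changes between consecutive maximums: 5

Answer: 5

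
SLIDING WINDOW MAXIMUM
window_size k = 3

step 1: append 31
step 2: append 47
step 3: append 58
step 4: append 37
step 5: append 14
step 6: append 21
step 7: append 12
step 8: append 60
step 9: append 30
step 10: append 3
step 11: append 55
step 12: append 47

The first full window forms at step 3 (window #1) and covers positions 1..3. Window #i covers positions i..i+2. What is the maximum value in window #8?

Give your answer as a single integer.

step 1: append 31 -> window=[31] (not full yet)
step 2: append 47 -> window=[31, 47] (not full yet)
step 3: append 58 -> window=[31, 47, 58] -> max=58
step 4: append 37 -> window=[47, 58, 37] -> max=58
step 5: append 14 -> window=[58, 37, 14] -> max=58
step 6: append 21 -> window=[37, 14, 21] -> max=37
step 7: append 12 -> window=[14, 21, 12] -> max=21
step 8: append 60 -> window=[21, 12, 60] -> max=60
step 9: append 30 -> window=[12, 60, 30] -> max=60
step 10: append 3 -> window=[60, 30, 3] -> max=60
Window #8 max = 60

Answer: 60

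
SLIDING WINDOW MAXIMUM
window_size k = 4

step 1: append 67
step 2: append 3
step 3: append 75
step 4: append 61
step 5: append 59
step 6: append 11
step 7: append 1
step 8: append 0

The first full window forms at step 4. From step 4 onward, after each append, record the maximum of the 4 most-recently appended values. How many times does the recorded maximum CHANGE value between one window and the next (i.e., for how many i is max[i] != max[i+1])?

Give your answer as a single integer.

step 1: append 67 -> window=[67] (not full yet)
step 2: append 3 -> window=[67, 3] (not full yet)
step 3: append 75 -> window=[67, 3, 75] (not full yet)
step 4: append 61 -> window=[67, 3, 75, 61] -> max=75
step 5: append 59 -> window=[3, 75, 61, 59] -> max=75
step 6: append 11 -> window=[75, 61, 59, 11] -> max=75
step 7: append 1 -> window=[61, 59, 11, 1] -> max=61
step 8: append 0 -> window=[59, 11, 1, 0] -> max=59
Recorded maximums: 75 75 75 61 59
Changes between consecutive maximums: 2

Answer: 2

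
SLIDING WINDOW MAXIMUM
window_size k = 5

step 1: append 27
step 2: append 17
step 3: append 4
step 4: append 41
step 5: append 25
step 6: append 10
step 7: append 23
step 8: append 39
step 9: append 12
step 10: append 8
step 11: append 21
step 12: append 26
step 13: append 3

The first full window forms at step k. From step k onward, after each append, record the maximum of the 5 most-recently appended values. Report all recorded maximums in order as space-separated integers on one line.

step 1: append 27 -> window=[27] (not full yet)
step 2: append 17 -> window=[27, 17] (not full yet)
step 3: append 4 -> window=[27, 17, 4] (not full yet)
step 4: append 41 -> window=[27, 17, 4, 41] (not full yet)
step 5: append 25 -> window=[27, 17, 4, 41, 25] -> max=41
step 6: append 10 -> window=[17, 4, 41, 25, 10] -> max=41
step 7: append 23 -> window=[4, 41, 25, 10, 23] -> max=41
step 8: append 39 -> window=[41, 25, 10, 23, 39] -> max=41
step 9: append 12 -> window=[25, 10, 23, 39, 12] -> max=39
step 10: append 8 -> window=[10, 23, 39, 12, 8] -> max=39
step 11: append 21 -> window=[23, 39, 12, 8, 21] -> max=39
step 12: append 26 -> window=[39, 12, 8, 21, 26] -> max=39
step 13: append 3 -> window=[12, 8, 21, 26, 3] -> max=26

Answer: 41 41 41 41 39 39 39 39 26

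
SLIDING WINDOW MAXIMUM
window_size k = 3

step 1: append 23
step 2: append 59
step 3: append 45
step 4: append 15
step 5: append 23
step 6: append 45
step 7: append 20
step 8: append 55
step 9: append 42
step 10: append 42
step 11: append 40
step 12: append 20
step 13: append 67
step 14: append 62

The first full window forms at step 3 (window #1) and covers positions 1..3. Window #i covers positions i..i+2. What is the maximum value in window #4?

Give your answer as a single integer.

Answer: 45

Derivation:
step 1: append 23 -> window=[23] (not full yet)
step 2: append 59 -> window=[23, 59] (not full yet)
step 3: append 45 -> window=[23, 59, 45] -> max=59
step 4: append 15 -> window=[59, 45, 15] -> max=59
step 5: append 23 -> window=[45, 15, 23] -> max=45
step 6: append 45 -> window=[15, 23, 45] -> max=45
Window #4 max = 45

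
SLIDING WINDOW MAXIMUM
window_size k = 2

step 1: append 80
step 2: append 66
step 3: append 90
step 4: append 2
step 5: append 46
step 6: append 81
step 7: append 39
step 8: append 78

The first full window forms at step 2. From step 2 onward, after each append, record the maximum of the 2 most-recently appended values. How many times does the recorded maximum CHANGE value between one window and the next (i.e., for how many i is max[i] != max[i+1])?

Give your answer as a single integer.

step 1: append 80 -> window=[80] (not full yet)
step 2: append 66 -> window=[80, 66] -> max=80
step 3: append 90 -> window=[66, 90] -> max=90
step 4: append 2 -> window=[90, 2] -> max=90
step 5: append 46 -> window=[2, 46] -> max=46
step 6: append 81 -> window=[46, 81] -> max=81
step 7: append 39 -> window=[81, 39] -> max=81
step 8: append 78 -> window=[39, 78] -> max=78
Recorded maximums: 80 90 90 46 81 81 78
Changes between consecutive maximums: 4

Answer: 4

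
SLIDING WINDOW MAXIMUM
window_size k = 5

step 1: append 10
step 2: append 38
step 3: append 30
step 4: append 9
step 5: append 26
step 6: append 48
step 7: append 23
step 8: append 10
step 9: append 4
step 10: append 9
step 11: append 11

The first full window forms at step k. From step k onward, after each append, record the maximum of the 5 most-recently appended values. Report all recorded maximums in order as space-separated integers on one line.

step 1: append 10 -> window=[10] (not full yet)
step 2: append 38 -> window=[10, 38] (not full yet)
step 3: append 30 -> window=[10, 38, 30] (not full yet)
step 4: append 9 -> window=[10, 38, 30, 9] (not full yet)
step 5: append 26 -> window=[10, 38, 30, 9, 26] -> max=38
step 6: append 48 -> window=[38, 30, 9, 26, 48] -> max=48
step 7: append 23 -> window=[30, 9, 26, 48, 23] -> max=48
step 8: append 10 -> window=[9, 26, 48, 23, 10] -> max=48
step 9: append 4 -> window=[26, 48, 23, 10, 4] -> max=48
step 10: append 9 -> window=[48, 23, 10, 4, 9] -> max=48
step 11: append 11 -> window=[23, 10, 4, 9, 11] -> max=23

Answer: 38 48 48 48 48 48 23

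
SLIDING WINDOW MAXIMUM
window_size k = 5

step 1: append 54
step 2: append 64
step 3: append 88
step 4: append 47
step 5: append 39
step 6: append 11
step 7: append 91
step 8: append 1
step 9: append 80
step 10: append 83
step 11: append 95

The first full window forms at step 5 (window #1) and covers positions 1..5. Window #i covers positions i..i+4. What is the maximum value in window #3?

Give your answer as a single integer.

Answer: 91

Derivation:
step 1: append 54 -> window=[54] (not full yet)
step 2: append 64 -> window=[54, 64] (not full yet)
step 3: append 88 -> window=[54, 64, 88] (not full yet)
step 4: append 47 -> window=[54, 64, 88, 47] (not full yet)
step 5: append 39 -> window=[54, 64, 88, 47, 39] -> max=88
step 6: append 11 -> window=[64, 88, 47, 39, 11] -> max=88
step 7: append 91 -> window=[88, 47, 39, 11, 91] -> max=91
Window #3 max = 91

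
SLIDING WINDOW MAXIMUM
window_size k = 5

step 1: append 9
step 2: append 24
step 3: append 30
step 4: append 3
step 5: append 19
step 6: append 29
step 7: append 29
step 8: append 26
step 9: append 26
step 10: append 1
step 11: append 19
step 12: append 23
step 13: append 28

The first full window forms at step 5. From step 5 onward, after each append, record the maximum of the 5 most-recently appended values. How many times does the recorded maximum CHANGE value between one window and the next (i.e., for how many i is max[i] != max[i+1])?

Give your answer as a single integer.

step 1: append 9 -> window=[9] (not full yet)
step 2: append 24 -> window=[9, 24] (not full yet)
step 3: append 30 -> window=[9, 24, 30] (not full yet)
step 4: append 3 -> window=[9, 24, 30, 3] (not full yet)
step 5: append 19 -> window=[9, 24, 30, 3, 19] -> max=30
step 6: append 29 -> window=[24, 30, 3, 19, 29] -> max=30
step 7: append 29 -> window=[30, 3, 19, 29, 29] -> max=30
step 8: append 26 -> window=[3, 19, 29, 29, 26] -> max=29
step 9: append 26 -> window=[19, 29, 29, 26, 26] -> max=29
step 10: append 1 -> window=[29, 29, 26, 26, 1] -> max=29
step 11: append 19 -> window=[29, 26, 26, 1, 19] -> max=29
step 12: append 23 -> window=[26, 26, 1, 19, 23] -> max=26
step 13: append 28 -> window=[26, 1, 19, 23, 28] -> max=28
Recorded maximums: 30 30 30 29 29 29 29 26 28
Changes between consecutive maximums: 3

Answer: 3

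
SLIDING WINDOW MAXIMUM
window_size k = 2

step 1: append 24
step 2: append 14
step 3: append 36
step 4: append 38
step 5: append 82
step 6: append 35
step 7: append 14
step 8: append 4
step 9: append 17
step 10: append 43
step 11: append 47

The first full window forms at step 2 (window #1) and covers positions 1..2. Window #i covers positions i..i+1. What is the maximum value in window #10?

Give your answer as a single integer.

Answer: 47

Derivation:
step 1: append 24 -> window=[24] (not full yet)
step 2: append 14 -> window=[24, 14] -> max=24
step 3: append 36 -> window=[14, 36] -> max=36
step 4: append 38 -> window=[36, 38] -> max=38
step 5: append 82 -> window=[38, 82] -> max=82
step 6: append 35 -> window=[82, 35] -> max=82
step 7: append 14 -> window=[35, 14] -> max=35
step 8: append 4 -> window=[14, 4] -> max=14
step 9: append 17 -> window=[4, 17] -> max=17
step 10: append 43 -> window=[17, 43] -> max=43
step 11: append 47 -> window=[43, 47] -> max=47
Window #10 max = 47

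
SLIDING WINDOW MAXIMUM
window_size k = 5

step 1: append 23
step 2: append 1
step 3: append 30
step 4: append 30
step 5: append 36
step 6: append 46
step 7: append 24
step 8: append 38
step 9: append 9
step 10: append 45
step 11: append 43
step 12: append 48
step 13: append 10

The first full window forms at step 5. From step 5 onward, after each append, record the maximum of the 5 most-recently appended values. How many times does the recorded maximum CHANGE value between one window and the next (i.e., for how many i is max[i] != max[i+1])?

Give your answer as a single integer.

step 1: append 23 -> window=[23] (not full yet)
step 2: append 1 -> window=[23, 1] (not full yet)
step 3: append 30 -> window=[23, 1, 30] (not full yet)
step 4: append 30 -> window=[23, 1, 30, 30] (not full yet)
step 5: append 36 -> window=[23, 1, 30, 30, 36] -> max=36
step 6: append 46 -> window=[1, 30, 30, 36, 46] -> max=46
step 7: append 24 -> window=[30, 30, 36, 46, 24] -> max=46
step 8: append 38 -> window=[30, 36, 46, 24, 38] -> max=46
step 9: append 9 -> window=[36, 46, 24, 38, 9] -> max=46
step 10: append 45 -> window=[46, 24, 38, 9, 45] -> max=46
step 11: append 43 -> window=[24, 38, 9, 45, 43] -> max=45
step 12: append 48 -> window=[38, 9, 45, 43, 48] -> max=48
step 13: append 10 -> window=[9, 45, 43, 48, 10] -> max=48
Recorded maximums: 36 46 46 46 46 46 45 48 48
Changes between consecutive maximums: 3

Answer: 3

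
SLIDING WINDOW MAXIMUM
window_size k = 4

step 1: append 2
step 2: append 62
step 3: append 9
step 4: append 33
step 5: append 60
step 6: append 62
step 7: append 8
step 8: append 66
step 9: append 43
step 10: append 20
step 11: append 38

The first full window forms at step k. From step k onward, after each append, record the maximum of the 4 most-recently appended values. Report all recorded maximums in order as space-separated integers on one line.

Answer: 62 62 62 62 66 66 66 66

Derivation:
step 1: append 2 -> window=[2] (not full yet)
step 2: append 62 -> window=[2, 62] (not full yet)
step 3: append 9 -> window=[2, 62, 9] (not full yet)
step 4: append 33 -> window=[2, 62, 9, 33] -> max=62
step 5: append 60 -> window=[62, 9, 33, 60] -> max=62
step 6: append 62 -> window=[9, 33, 60, 62] -> max=62
step 7: append 8 -> window=[33, 60, 62, 8] -> max=62
step 8: append 66 -> window=[60, 62, 8, 66] -> max=66
step 9: append 43 -> window=[62, 8, 66, 43] -> max=66
step 10: append 20 -> window=[8, 66, 43, 20] -> max=66
step 11: append 38 -> window=[66, 43, 20, 38] -> max=66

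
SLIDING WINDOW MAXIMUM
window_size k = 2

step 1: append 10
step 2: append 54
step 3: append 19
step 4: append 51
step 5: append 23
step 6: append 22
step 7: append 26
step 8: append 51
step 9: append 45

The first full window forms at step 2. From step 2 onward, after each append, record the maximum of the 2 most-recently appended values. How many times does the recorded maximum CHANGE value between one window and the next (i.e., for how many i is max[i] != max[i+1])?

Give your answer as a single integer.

Answer: 4

Derivation:
step 1: append 10 -> window=[10] (not full yet)
step 2: append 54 -> window=[10, 54] -> max=54
step 3: append 19 -> window=[54, 19] -> max=54
step 4: append 51 -> window=[19, 51] -> max=51
step 5: append 23 -> window=[51, 23] -> max=51
step 6: append 22 -> window=[23, 22] -> max=23
step 7: append 26 -> window=[22, 26] -> max=26
step 8: append 51 -> window=[26, 51] -> max=51
step 9: append 45 -> window=[51, 45] -> max=51
Recorded maximums: 54 54 51 51 23 26 51 51
Changes between consecutive maximums: 4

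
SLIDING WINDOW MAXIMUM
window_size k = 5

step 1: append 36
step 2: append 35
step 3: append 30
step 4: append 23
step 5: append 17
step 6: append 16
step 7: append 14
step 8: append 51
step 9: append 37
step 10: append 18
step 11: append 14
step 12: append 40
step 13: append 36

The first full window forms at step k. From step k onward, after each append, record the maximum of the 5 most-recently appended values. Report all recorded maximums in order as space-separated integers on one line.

step 1: append 36 -> window=[36] (not full yet)
step 2: append 35 -> window=[36, 35] (not full yet)
step 3: append 30 -> window=[36, 35, 30] (not full yet)
step 4: append 23 -> window=[36, 35, 30, 23] (not full yet)
step 5: append 17 -> window=[36, 35, 30, 23, 17] -> max=36
step 6: append 16 -> window=[35, 30, 23, 17, 16] -> max=35
step 7: append 14 -> window=[30, 23, 17, 16, 14] -> max=30
step 8: append 51 -> window=[23, 17, 16, 14, 51] -> max=51
step 9: append 37 -> window=[17, 16, 14, 51, 37] -> max=51
step 10: append 18 -> window=[16, 14, 51, 37, 18] -> max=51
step 11: append 14 -> window=[14, 51, 37, 18, 14] -> max=51
step 12: append 40 -> window=[51, 37, 18, 14, 40] -> max=51
step 13: append 36 -> window=[37, 18, 14, 40, 36] -> max=40

Answer: 36 35 30 51 51 51 51 51 40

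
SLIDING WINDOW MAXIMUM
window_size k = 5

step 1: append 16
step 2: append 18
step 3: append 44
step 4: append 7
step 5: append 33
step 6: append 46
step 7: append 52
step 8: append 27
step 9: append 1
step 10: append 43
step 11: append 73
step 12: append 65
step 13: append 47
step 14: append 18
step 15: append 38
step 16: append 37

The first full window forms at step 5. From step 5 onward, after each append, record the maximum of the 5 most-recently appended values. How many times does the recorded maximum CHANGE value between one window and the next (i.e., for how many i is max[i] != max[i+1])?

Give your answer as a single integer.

step 1: append 16 -> window=[16] (not full yet)
step 2: append 18 -> window=[16, 18] (not full yet)
step 3: append 44 -> window=[16, 18, 44] (not full yet)
step 4: append 7 -> window=[16, 18, 44, 7] (not full yet)
step 5: append 33 -> window=[16, 18, 44, 7, 33] -> max=44
step 6: append 46 -> window=[18, 44, 7, 33, 46] -> max=46
step 7: append 52 -> window=[44, 7, 33, 46, 52] -> max=52
step 8: append 27 -> window=[7, 33, 46, 52, 27] -> max=52
step 9: append 1 -> window=[33, 46, 52, 27, 1] -> max=52
step 10: append 43 -> window=[46, 52, 27, 1, 43] -> max=52
step 11: append 73 -> window=[52, 27, 1, 43, 73] -> max=73
step 12: append 65 -> window=[27, 1, 43, 73, 65] -> max=73
step 13: append 47 -> window=[1, 43, 73, 65, 47] -> max=73
step 14: append 18 -> window=[43, 73, 65, 47, 18] -> max=73
step 15: append 38 -> window=[73, 65, 47, 18, 38] -> max=73
step 16: append 37 -> window=[65, 47, 18, 38, 37] -> max=65
Recorded maximums: 44 46 52 52 52 52 73 73 73 73 73 65
Changes between consecutive maximums: 4

Answer: 4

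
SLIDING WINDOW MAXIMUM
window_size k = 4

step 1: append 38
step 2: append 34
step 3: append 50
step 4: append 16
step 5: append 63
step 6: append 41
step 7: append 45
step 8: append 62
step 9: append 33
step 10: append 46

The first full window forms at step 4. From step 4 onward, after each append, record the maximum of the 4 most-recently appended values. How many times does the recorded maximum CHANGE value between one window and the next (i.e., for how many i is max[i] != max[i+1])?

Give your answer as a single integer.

Answer: 2

Derivation:
step 1: append 38 -> window=[38] (not full yet)
step 2: append 34 -> window=[38, 34] (not full yet)
step 3: append 50 -> window=[38, 34, 50] (not full yet)
step 4: append 16 -> window=[38, 34, 50, 16] -> max=50
step 5: append 63 -> window=[34, 50, 16, 63] -> max=63
step 6: append 41 -> window=[50, 16, 63, 41] -> max=63
step 7: append 45 -> window=[16, 63, 41, 45] -> max=63
step 8: append 62 -> window=[63, 41, 45, 62] -> max=63
step 9: append 33 -> window=[41, 45, 62, 33] -> max=62
step 10: append 46 -> window=[45, 62, 33, 46] -> max=62
Recorded maximums: 50 63 63 63 63 62 62
Changes between consecutive maximums: 2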